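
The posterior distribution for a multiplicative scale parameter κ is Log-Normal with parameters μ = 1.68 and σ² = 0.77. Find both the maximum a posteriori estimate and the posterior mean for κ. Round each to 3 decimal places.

Mode = exp(μ − σ²) = exp(0.91) = 2.484.
Mean = exp(μ + σ²/2) = exp(2.065) = 7.885.
Mean > mode: the posterior has a right tail.

κ_MAP = 2.484, E[κ|data] = 7.885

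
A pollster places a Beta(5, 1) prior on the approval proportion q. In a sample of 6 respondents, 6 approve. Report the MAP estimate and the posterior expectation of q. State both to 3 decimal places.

q_MAP = 1.000, E[q|data] = 0.917

Posterior: Beta(5+6, 1+0) = Beta(11, 1).
Since β = 1 ≤ 1 and α > 1, the Beta density is monotone increasing on [0,1]; the mode is at 1.
Mean = 11/(11+1) = 0.917.
The mean is pulled below the mode by the posterior's left skew.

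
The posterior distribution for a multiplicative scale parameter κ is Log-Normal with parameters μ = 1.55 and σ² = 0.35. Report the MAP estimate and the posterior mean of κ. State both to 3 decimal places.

MAP = 3.320; posterior mean = 5.613

Mode = exp(μ − σ²) = exp(1.20) = 3.320.
Mean = exp(μ + σ²/2) = exp(1.725) = 5.613.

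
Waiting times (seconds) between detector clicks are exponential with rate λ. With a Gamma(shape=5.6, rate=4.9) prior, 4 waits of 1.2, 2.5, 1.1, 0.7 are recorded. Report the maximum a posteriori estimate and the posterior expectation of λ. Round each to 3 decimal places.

λ_MAP = 0.827, E[λ|data] = 0.923

Σ times = 5.5. Posterior: Gamma(shape = 5.6+4 = 9.6, rate = 4.9+5.5 = 10.4).
Mode = (α−1)/β = 8.6/10.4 = 0.827.
Mean = α/β = 9.6/10.4 = 0.923.
Right-skewed posterior ⇒ mode < mean.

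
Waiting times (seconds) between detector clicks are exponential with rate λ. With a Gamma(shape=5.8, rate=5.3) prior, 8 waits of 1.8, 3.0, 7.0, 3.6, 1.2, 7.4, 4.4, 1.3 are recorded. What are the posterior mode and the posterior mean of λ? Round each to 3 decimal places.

Σ times = 29.7. Posterior: Gamma(shape = 5.8+8 = 13.8, rate = 5.3+29.7 = 35.0).
Mode = (α−1)/β = 12.8/35.0 = 0.366.
Mean = α/β = 13.8/35.0 = 0.394.
The mean is pulled above the mode by the posterior's right skew.

λ_MAP = 0.366, E[λ|data] = 0.394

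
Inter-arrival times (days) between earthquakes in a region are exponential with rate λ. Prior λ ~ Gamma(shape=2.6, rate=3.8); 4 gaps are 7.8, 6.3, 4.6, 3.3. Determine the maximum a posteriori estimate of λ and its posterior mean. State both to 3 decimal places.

Σ times = 22.0. Posterior: Gamma(shape = 2.6+4 = 6.6, rate = 3.8+22.0 = 25.8).
Mode = (α−1)/β = 5.6/25.8 = 0.217.
Mean = α/β = 6.6/25.8 = 0.256.
The mean is pulled above the mode by the posterior's right skew.

maximum a posteriori estimate = 0.217, posterior mean = 0.256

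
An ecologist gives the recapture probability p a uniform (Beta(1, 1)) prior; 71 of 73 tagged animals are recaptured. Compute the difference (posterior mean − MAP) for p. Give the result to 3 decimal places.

Posterior: Beta(1+71, 1+2) = Beta(72, 3).
Mode = (72−1)/(72+3−2) = 71/73 = 0.973.
With a flat prior the MAP equals the MLE, 71/73.
Mean = 72/(72+3) = 72/75 = 0.960.
Difference = 0.960 − 0.973 = -0.013.
The mean is pulled below the mode by the posterior's left skew.

-0.013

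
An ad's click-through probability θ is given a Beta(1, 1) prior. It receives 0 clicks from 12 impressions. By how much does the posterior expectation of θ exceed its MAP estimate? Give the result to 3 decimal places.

0.071

Posterior: Beta(1+0, 1+12) = Beta(1, 13).
Since α = 1 ≤ 1 and β > 1, the Beta density is monotone decreasing on [0,1]; the mode is at 0.
Mean = 1/(1+13) = 0.071.
Difference = 0.071 − 0.000 = 0.071.
The mean is pulled above the mode by the posterior's right skew.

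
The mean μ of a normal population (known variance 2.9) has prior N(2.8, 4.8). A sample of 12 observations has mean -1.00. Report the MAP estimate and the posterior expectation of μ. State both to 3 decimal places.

MAP estimate = -0.818, posterior expectation = -0.818

Posterior for μ is Normal. Precision-weighted mean: (1/4.8·2.8 + 12/2.9·-1.00) / (1/4.8 + 12/2.9) = -0.818.
A Normal posterior is symmetric, so mode = mean.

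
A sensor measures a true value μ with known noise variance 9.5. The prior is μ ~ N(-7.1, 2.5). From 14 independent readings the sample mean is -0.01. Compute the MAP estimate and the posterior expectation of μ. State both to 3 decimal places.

Posterior for μ is Normal. Precision-weighted mean: (1/2.5·-7.1 + 14/9.5·-0.01) / (1/2.5 + 14/9.5) = -1.524.
A Normal posterior is symmetric, so mode = mean.

MAP = -1.524, posterior mean = -1.524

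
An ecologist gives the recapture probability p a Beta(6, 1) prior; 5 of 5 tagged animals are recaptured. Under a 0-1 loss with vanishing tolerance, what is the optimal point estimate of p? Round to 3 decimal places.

1.000

Posterior: Beta(6+5, 1+0) = Beta(11, 1).
Since β = 1 ≤ 1 and α > 1, the Beta density is monotone increasing on [0,1]; the mode is at 1.
Mean = 11/(11+1) = 0.917.
This is the posterior mode — the MAP estimate.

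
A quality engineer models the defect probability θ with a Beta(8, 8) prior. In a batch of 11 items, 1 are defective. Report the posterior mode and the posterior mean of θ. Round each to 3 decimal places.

Posterior: Beta(8+1, 8+10) = Beta(9, 18).
Mode = (9−1)/(9+18−2) = 8/25 = 0.320.
Mean = 9/(9+18) = 9/27 = 0.333.
Mean > mode: the posterior has a right tail.

posterior mode = 0.320, posterior mean = 0.333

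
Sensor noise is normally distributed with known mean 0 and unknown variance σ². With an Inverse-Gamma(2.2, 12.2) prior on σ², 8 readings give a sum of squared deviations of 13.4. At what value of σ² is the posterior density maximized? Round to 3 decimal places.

Posterior: Inverse-Gamma(shape = 2.2+8/2 = 6.2, scale = 12.2+13.4/2 = 18.9).
Mode = β/(α+1) = 18.9/7.2 = 2.625.
Mean = β/(α−1) = 18.9/5.2 = 3.635.
This is the posterior mode — the MAP estimate.

2.625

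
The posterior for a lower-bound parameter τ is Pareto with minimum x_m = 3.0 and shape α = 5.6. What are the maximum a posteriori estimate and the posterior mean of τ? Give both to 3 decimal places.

τ_MAP = 3.000, E[τ|data] = 3.652

The Pareto density is strictly decreasing on [x_m, ∞), so the mode is x_m = 3.000.
Mean = α·x_m/(α−1) = 5.6·3.0/4.6 = 3.652.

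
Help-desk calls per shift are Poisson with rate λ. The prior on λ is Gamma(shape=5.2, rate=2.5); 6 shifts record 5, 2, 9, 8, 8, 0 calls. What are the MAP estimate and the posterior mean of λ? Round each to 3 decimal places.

Σ counts = 32. Posterior: Gamma(shape = 5.2+32 = 37.2, rate = 2.5+6 = 8.5).
Mode = (α−1)/β = 36.2/8.5 = 4.259.
Mean = α/β = 37.2/8.5 = 4.376.
Right-skewed posterior ⇒ mode < mean.

MAP: 4.259. Posterior mean: 4.376.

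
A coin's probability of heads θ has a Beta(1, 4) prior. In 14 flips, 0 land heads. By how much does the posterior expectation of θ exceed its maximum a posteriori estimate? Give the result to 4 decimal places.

Posterior: Beta(1+0, 4+14) = Beta(1, 18).
Since α = 1 ≤ 1 and β > 1, the Beta density is monotone decreasing on [0,1]; the mode is at 0.
Mean = 1/(1+18) = 0.0526.
Difference = 0.0526 − 0.0000 = 0.0526.
The mean is pulled above the mode by the posterior's right skew.

0.0526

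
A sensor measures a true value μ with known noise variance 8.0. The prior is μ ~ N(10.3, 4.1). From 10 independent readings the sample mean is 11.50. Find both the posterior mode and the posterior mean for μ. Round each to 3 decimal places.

MAP = 11.304; posterior mean = 11.304

Posterior for μ is Normal. Precision-weighted mean: (1/4.1·10.3 + 10/8.0·11.50) / (1/4.1 + 10/8.0) = 11.304.
A Normal posterior is symmetric, so mode = mean.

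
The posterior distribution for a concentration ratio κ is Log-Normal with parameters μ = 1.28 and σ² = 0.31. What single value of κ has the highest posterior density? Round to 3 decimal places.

2.638

Mode = exp(μ − σ²) = exp(0.97) = 2.638.
Mean = exp(μ + σ²/2) = exp(1.435) = 4.200.
This is the posterior mode — the MAP estimate.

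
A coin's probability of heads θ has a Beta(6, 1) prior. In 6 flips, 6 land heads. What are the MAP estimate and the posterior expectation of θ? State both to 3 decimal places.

θ_MAP = 1.000, E[θ|data] = 0.923

Posterior: Beta(6+6, 1+0) = Beta(12, 1).
Since β = 1 ≤ 1 and α > 1, the Beta density is monotone increasing on [0,1]; the mode is at 1.
Mean = 12/(12+1) = 0.923.
Mode > mean: the posterior has a left tail.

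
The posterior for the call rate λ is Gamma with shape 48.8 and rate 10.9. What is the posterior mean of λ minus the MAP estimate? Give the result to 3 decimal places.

0.092

Mode = (α−1)/β = 47.8/10.9 = 4.385.
Mean = α/β = 48.8/10.9 = 4.477.
Difference = 4.477 − 4.385 = 0.092.
The mean is pulled above the mode by the posterior's right skew.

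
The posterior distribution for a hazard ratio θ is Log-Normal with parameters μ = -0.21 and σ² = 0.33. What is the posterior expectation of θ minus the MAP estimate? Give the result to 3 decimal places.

Mode = exp(μ − σ²) = exp(-0.54) = 0.583.
Mean = exp(μ + σ²/2) = exp(-0.045) = 0.956.
Difference = 0.956 − 0.583 = 0.373.

0.373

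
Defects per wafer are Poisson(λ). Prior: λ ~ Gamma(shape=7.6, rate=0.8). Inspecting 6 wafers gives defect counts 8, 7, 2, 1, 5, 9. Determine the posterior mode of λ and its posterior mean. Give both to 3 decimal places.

λ_MAP = 5.676, E[λ|data] = 5.824

Σ counts = 32. Posterior: Gamma(shape = 7.6+32 = 39.6, rate = 0.8+6 = 6.8).
Mode = (α−1)/β = 38.6/6.8 = 5.676.
Mean = α/β = 39.6/6.8 = 5.824.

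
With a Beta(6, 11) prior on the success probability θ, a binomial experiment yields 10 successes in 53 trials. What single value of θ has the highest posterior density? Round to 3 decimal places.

0.221

Posterior: Beta(6+10, 11+43) = Beta(16, 54).
Mode = (16−1)/(16+54−2) = 15/68 = 0.221.
Mean = 16/(16+54) = 16/70 = 0.229.
This is the posterior mode — the MAP estimate.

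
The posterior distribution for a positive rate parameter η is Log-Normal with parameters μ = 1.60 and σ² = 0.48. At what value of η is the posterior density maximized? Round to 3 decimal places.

3.065

Mode = exp(μ − σ²) = exp(1.12) = 3.065.
Mean = exp(μ + σ²/2) = exp(1.840) = 6.297.
This is the posterior mode — the MAP estimate.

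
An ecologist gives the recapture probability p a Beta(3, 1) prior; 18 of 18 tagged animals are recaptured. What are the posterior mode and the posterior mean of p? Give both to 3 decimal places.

MAP = 1.000, posterior mean = 0.955

Posterior: Beta(3+18, 1+0) = Beta(21, 1).
Since β = 1 ≤ 1 and α > 1, the Beta density is monotone increasing on [0,1]; the mode is at 1.
Mean = 21/(21+1) = 0.955.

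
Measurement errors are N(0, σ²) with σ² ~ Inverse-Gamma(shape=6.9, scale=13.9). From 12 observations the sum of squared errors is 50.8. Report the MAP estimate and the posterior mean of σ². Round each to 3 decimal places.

Posterior: Inverse-Gamma(shape = 6.9+12/2 = 12.9, scale = 13.9+50.8/2 = 39.3).
Mode = β/(α+1) = 39.3/13.9 = 2.827.
Mean = β/(α−1) = 39.3/11.9 = 3.303.

σ²_MAP = 2.827, E[σ²|data] = 3.303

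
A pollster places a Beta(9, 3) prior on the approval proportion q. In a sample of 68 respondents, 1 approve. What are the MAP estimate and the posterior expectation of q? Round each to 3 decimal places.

q_MAP = 0.115, E[q|data] = 0.125

Posterior: Beta(9+1, 3+67) = Beta(10, 70).
Mode = (10−1)/(10+70−2) = 9/78 = 0.115.
Mean = 10/(10+70) = 10/80 = 0.125.
Right-skewed posterior ⇒ mode < mean.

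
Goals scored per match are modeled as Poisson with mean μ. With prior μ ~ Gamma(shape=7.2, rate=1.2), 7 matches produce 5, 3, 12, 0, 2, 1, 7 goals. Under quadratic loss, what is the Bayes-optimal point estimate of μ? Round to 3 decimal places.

4.537

Σ counts = 30. Posterior: Gamma(shape = 7.2+30 = 37.2, rate = 1.2+7 = 8.2).
Mode = (α−1)/β = 36.2/8.2 = 4.415.
Mean = α/β = 37.2/8.2 = 4.537.
Quadratic loss ⇒ the optimal estimator is the posterior mean.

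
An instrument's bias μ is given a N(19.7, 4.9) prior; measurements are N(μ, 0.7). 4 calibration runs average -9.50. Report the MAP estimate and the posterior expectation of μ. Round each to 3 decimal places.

Posterior for μ is Normal. Precision-weighted mean: (1/4.9·19.7 + 4/0.7·-9.50) / (1/4.9 + 4/0.7) = -8.493.
A Normal posterior is symmetric, so mode = mean.

MAP = -8.493, posterior mean = -8.493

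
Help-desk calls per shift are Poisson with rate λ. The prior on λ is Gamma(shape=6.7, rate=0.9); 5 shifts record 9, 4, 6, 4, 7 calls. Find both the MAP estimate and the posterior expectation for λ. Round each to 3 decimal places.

Σ counts = 30. Posterior: Gamma(shape = 6.7+30 = 36.7, rate = 0.9+5 = 5.9).
Mode = (α−1)/β = 35.7/5.9 = 6.051.
Mean = α/β = 36.7/5.9 = 6.220.
The posterior is right-skewed, so the mean exceeds the mode.

MAP = 6.051, posterior mean = 6.220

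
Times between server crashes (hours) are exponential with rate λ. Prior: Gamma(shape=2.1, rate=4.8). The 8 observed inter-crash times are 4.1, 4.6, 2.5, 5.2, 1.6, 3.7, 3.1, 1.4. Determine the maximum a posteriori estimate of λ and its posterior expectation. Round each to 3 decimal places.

MAP = 0.294; posterior mean = 0.326

Σ times = 26.2. Posterior: Gamma(shape = 2.1+8 = 10.1, rate = 4.8+26.2 = 31.0).
Mode = (α−1)/β = 9.1/31.0 = 0.294.
Mean = α/β = 10.1/31.0 = 0.326.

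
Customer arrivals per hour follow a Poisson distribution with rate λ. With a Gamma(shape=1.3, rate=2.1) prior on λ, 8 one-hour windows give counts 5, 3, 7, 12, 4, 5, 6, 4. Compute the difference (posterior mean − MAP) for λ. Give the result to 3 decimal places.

0.099

Σ counts = 46. Posterior: Gamma(shape = 1.3+46 = 47.3, rate = 2.1+8 = 10.1).
Mode = (α−1)/β = 46.3/10.1 = 4.584.
Mean = α/β = 47.3/10.1 = 4.683.
Difference = 4.683 − 4.584 = 0.099.
Mean > mode: the posterior has a right tail.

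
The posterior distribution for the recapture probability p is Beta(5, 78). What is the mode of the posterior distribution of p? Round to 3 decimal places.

0.049

Mode = (5−1)/(5+78−2) = 4/81 = 0.049.
Mean = 5/(5+78) = 5/83 = 0.060.
This is the posterior mode — the MAP estimate.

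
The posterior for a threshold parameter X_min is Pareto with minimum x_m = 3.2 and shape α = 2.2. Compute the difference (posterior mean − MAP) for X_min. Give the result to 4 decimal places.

2.6667

The Pareto density is strictly decreasing on [x_m, ∞), so the mode is x_m = 3.2000.
Mean = α·x_m/(α−1) = 2.2·3.2/1.2 = 5.8667.
Difference = 5.8667 − 3.2000 = 2.6667.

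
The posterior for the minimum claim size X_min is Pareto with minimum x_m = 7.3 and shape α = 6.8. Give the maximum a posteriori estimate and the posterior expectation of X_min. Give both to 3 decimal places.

MAP = 7.300; posterior mean = 8.559

The Pareto density is strictly decreasing on [x_m, ∞), so the mode is x_m = 7.300.
Mean = α·x_m/(α−1) = 6.8·7.3/5.8 = 8.559.
The mean is pulled above the mode by the posterior's right skew.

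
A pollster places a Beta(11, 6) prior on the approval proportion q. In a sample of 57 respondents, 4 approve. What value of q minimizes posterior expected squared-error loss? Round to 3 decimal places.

0.203

Posterior: Beta(11+4, 6+53) = Beta(15, 59).
Mode = (15−1)/(15+59−2) = 14/72 = 0.194.
Mean = 15/(15+59) = 15/74 = 0.203.
Squared-error loss ⇒ the optimal estimator is the posterior mean.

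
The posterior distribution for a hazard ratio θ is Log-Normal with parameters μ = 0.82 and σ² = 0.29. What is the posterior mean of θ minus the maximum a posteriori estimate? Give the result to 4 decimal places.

Mode = exp(μ − σ²) = exp(0.53) = 1.6989.
Mean = exp(μ + σ²/2) = exp(0.965) = 2.6248.
Difference = 2.6248 − 1.6989 = 0.9259.
Mean > mode: the posterior has a right tail.

0.9259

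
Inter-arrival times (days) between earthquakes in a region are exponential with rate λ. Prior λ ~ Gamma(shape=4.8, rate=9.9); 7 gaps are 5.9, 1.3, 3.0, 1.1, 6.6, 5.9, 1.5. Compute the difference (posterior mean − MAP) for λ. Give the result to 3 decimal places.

Σ times = 25.3. Posterior: Gamma(shape = 4.8+7 = 11.8, rate = 9.9+25.3 = 35.2).
Mode = (α−1)/β = 10.8/35.2 = 0.307.
Mean = α/β = 11.8/35.2 = 0.335.
Difference = 0.335 − 0.307 = 0.028.

0.028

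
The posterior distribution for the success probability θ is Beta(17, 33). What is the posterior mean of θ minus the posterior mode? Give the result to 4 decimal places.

0.0067

Mode = (17−1)/(17+33−2) = 16/48 = 0.3333.
Mean = 17/(17+33) = 17/50 = 0.3400.
Difference = 0.3400 − 0.3333 = 0.0067.
Right-skewed posterior ⇒ mode < mean.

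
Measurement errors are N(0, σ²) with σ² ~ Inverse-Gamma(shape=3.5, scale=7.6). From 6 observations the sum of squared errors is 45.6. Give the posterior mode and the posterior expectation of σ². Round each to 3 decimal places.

Posterior: Inverse-Gamma(shape = 3.5+6/2 = 6.5, scale = 7.6+45.6/2 = 30.4).
Mode = β/(α+1) = 30.4/7.5 = 4.053.
Mean = β/(α−1) = 30.4/5.5 = 5.527.
The posterior is right-skewed, so the mean exceeds the mode.

MAP = 4.053; posterior mean = 5.527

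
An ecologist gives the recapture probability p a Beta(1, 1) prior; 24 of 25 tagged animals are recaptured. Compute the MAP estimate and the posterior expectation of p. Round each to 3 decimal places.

Posterior: Beta(1+24, 1+1) = Beta(25, 2).
Mode = (25−1)/(25+2−2) = 24/25 = 0.960.
Mean = 25/(25+2) = 25/27 = 0.926.

MAP = 0.960, posterior mean = 0.926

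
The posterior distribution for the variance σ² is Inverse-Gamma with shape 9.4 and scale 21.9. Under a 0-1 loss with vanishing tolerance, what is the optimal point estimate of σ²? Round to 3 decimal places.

2.106

Mode = β/(α+1) = 21.9/10.4 = 2.106.
Mean = β/(α−1) = 21.9/8.4 = 2.607.
This is the posterior mode — the MAP estimate.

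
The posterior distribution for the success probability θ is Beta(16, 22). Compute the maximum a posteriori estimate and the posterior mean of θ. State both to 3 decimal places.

Mode = (16−1)/(16+22−2) = 15/36 = 0.417.
Mean = 16/(16+22) = 16/38 = 0.421.

θ_MAP = 0.417, E[θ|data] = 0.421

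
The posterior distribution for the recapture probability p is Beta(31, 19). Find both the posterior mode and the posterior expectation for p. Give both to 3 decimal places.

Mode = (31−1)/(31+19−2) = 30/48 = 0.625.
Mean = 31/(31+19) = 31/50 = 0.620.
The mean is pulled below the mode by the posterior's left skew.

MAP: 0.625. Posterior mean: 0.620.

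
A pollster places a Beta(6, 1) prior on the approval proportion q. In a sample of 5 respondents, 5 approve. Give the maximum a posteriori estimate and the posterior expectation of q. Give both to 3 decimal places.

Posterior: Beta(6+5, 1+0) = Beta(11, 1).
Since β = 1 ≤ 1 and α > 1, the Beta density is monotone increasing on [0,1]; the mode is at 1.
Mean = 11/(11+1) = 0.917.
The posterior is left-skewed, so the mode exceeds the mean.

MAP: 1.000. Posterior mean: 0.917.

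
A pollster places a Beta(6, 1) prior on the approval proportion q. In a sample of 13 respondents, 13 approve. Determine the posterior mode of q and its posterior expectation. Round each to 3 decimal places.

Posterior: Beta(6+13, 1+0) = Beta(19, 1).
Since β = 1 ≤ 1 and α > 1, the Beta density is monotone increasing on [0,1]; the mode is at 1.
Mean = 19/(19+1) = 0.950.
The posterior is left-skewed, so the mode exceeds the mean.

posterior mode = 1.000, posterior expectation = 0.950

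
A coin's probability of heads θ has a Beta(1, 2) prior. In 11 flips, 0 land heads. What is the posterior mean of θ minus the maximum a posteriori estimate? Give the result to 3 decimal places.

0.071

Posterior: Beta(1+0, 2+11) = Beta(1, 13).
Since α = 1 ≤ 1 and β > 1, the Beta density is monotone decreasing on [0,1]; the mode is at 0.
Mean = 1/(1+13) = 0.071.
Difference = 0.071 − 0.000 = 0.071.
The mean is pulled above the mode by the posterior's right skew.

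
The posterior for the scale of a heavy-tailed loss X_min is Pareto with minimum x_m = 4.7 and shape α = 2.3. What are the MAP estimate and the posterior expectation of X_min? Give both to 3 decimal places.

The Pareto density is strictly decreasing on [x_m, ∞), so the mode is x_m = 4.700.
Mean = α·x_m/(α−1) = 2.3·4.7/1.3 = 8.315.

X_min_MAP = 4.700, E[X_min|data] = 8.315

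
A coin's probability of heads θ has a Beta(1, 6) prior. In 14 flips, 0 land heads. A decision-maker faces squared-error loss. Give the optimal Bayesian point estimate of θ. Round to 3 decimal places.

Posterior: Beta(1+0, 6+14) = Beta(1, 20).
Since α = 1 ≤ 1 and β > 1, the Beta density is monotone decreasing on [0,1]; the mode is at 0.
Mean = 1/(1+20) = 0.048.
Squared-error loss ⇒ the optimal estimator is the posterior mean.

0.048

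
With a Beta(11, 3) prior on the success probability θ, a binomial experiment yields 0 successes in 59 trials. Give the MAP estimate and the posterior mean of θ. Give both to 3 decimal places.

Posterior: Beta(11+0, 3+59) = Beta(11, 62).
Mode = (11−1)/(11+62−2) = 10/71 = 0.141.
Mean = 11/(11+62) = 11/73 = 0.151.
The posterior is right-skewed, so the mean exceeds the mode.

MAP: 0.141. Posterior mean: 0.151.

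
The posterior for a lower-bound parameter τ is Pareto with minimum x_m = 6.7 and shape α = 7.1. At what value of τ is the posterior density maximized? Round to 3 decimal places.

The Pareto density is strictly decreasing on [x_m, ∞), so the mode is x_m = 6.700.
Mean = α·x_m/(α−1) = 7.1·6.7/6.1 = 7.798.
This is the posterior mode — the MAP estimate.

6.700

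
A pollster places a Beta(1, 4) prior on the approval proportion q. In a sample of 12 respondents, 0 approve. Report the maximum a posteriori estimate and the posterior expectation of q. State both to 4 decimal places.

Posterior: Beta(1+0, 4+12) = Beta(1, 16).
Since α = 1 ≤ 1 and β > 1, the Beta density is monotone decreasing on [0,1]; the mode is at 0.
Mean = 1/(1+16) = 0.0588.

q_MAP = 0.0000, E[q|data] = 0.0588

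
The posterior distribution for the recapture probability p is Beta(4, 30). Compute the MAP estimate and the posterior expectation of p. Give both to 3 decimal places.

MAP = 0.094, posterior mean = 0.118

Mode = (4−1)/(4+30−2) = 3/32 = 0.094.
Mean = 4/(4+30) = 4/34 = 0.118.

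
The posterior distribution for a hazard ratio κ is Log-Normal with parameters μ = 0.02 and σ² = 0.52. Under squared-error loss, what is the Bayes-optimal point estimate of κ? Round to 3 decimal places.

Mode = exp(μ − σ²) = exp(-0.50) = 0.607.
Mean = exp(μ + σ²/2) = exp(0.280) = 1.323.
Squared-error loss ⇒ the optimal estimator is the posterior mean.

1.323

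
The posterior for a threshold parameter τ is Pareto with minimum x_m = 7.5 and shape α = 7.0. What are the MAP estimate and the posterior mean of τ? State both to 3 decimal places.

The Pareto density is strictly decreasing on [x_m, ∞), so the mode is x_m = 7.500.
Mean = α·x_m/(α−1) = 7.0·7.5/6.0 = 8.750.

MAP: 7.500. Posterior mean: 8.750.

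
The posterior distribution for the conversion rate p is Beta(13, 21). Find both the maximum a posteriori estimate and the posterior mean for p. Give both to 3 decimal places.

p_MAP = 0.375, E[p|data] = 0.382

Mode = (13−1)/(13+21−2) = 12/32 = 0.375.
Mean = 13/(13+21) = 13/34 = 0.382.
Mean > mode: the posterior has a right tail.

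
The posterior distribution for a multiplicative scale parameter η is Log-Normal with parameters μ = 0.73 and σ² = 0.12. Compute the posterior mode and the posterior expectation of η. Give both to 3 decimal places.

MAP = 1.840; posterior mean = 2.203

Mode = exp(μ − σ²) = exp(0.61) = 1.840.
Mean = exp(μ + σ²/2) = exp(0.790) = 2.203.
Right-skewed posterior ⇒ mode < mean.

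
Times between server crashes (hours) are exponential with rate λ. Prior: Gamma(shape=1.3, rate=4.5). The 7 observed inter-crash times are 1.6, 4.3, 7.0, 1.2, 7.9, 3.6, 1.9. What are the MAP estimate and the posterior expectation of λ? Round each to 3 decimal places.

Σ times = 27.5. Posterior: Gamma(shape = 1.3+7 = 8.3, rate = 4.5+27.5 = 32.0).
Mode = (α−1)/β = 7.3/32.0 = 0.228.
Mean = α/β = 8.3/32.0 = 0.259.

MAP = 0.228; posterior mean = 0.259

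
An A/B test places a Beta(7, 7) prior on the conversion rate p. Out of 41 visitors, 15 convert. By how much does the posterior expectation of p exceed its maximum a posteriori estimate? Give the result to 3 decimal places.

0.004

Posterior: Beta(7+15, 7+26) = Beta(22, 33).
Mode = (22−1)/(22+33−2) = 21/53 = 0.396.
Mean = 22/(22+33) = 22/55 = 0.400.
Difference = 0.400 − 0.396 = 0.004.
The posterior is right-skewed, so the mean exceeds the mode.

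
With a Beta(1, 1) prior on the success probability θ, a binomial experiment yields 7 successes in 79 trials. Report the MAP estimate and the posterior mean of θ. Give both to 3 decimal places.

Posterior: Beta(1+7, 1+72) = Beta(8, 73).
Mode = (8−1)/(8+73−2) = 7/79 = 0.089.
With a flat prior the MAP equals the MLE, 7/79.
Mean = 8/(8+73) = 8/81 = 0.099.
Right-skewed posterior ⇒ mode < mean.

MAP = 0.089, posterior mean = 0.099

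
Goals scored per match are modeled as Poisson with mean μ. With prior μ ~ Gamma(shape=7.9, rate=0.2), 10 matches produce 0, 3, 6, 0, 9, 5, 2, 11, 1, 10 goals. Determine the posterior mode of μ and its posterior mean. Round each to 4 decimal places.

Σ counts = 47. Posterior: Gamma(shape = 7.9+47 = 54.9, rate = 0.2+10 = 10.2).
Mode = (α−1)/β = 53.9/10.2 = 5.2843.
Mean = α/β = 54.9/10.2 = 5.3824.
The posterior is right-skewed, so the mean exceeds the mode.

posterior mode = 5.2843, posterior mean = 5.3824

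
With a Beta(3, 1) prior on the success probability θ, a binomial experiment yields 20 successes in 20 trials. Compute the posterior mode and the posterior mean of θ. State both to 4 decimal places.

MAP: 1.0000. Posterior mean: 0.9583.

Posterior: Beta(3+20, 1+0) = Beta(23, 1).
Since β = 1 ≤ 1 and α > 1, the Beta density is monotone increasing on [0,1]; the mode is at 1.
Mean = 23/(23+1) = 0.9583.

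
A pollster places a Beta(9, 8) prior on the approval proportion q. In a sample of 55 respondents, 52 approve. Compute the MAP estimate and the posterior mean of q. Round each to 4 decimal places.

Posterior: Beta(9+52, 8+3) = Beta(61, 11).
Mode = (61−1)/(61+11−2) = 60/70 = 0.8571.
Mean = 61/(61+11) = 61/72 = 0.8472.

MAP = 0.8571, posterior mean = 0.8472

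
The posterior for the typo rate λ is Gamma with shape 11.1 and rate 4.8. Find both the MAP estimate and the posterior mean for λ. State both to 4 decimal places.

Mode = (α−1)/β = 10.1/4.8 = 2.1042.
Mean = α/β = 11.1/4.8 = 2.3125.

MAP estimate = 2.1042, posterior mean = 2.3125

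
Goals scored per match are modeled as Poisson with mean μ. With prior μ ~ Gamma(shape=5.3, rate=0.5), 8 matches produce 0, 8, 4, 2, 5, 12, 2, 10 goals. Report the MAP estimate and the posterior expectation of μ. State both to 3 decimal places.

MAP = 5.565, posterior mean = 5.682

Σ counts = 43. Posterior: Gamma(shape = 5.3+43 = 48.3, rate = 0.5+8 = 8.5).
Mode = (α−1)/β = 47.3/8.5 = 5.565.
Mean = α/β = 48.3/8.5 = 5.682.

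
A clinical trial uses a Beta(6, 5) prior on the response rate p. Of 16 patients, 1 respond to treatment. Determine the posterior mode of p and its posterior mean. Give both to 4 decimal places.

MAP = 0.2400, posterior mean = 0.2593

Posterior: Beta(6+1, 5+15) = Beta(7, 20).
Mode = (7−1)/(7+20−2) = 6/25 = 0.2400.
Mean = 7/(7+20) = 7/27 = 0.2593.
The posterior is right-skewed, so the mean exceeds the mode.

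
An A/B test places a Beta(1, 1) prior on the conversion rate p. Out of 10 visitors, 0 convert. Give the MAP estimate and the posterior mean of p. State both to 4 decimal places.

MAP: 0.0000. Posterior mean: 0.0833.

Posterior: Beta(1+0, 1+10) = Beta(1, 11).
Since α = 1 ≤ 1 and β > 1, the Beta density is monotone decreasing on [0,1]; the mode is at 0.
Mean = 1/(1+11) = 0.0833.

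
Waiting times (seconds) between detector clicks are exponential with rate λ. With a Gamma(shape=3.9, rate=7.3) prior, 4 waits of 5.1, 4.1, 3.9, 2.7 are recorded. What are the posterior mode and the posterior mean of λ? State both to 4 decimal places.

Σ times = 15.8. Posterior: Gamma(shape = 3.9+4 = 7.9, rate = 7.3+15.8 = 23.1).
Mode = (α−1)/β = 6.9/23.1 = 0.2987.
Mean = α/β = 7.9/23.1 = 0.3420.
Mean > mode: the posterior has a right tail.

λ_MAP = 0.2987, E[λ|data] = 0.3420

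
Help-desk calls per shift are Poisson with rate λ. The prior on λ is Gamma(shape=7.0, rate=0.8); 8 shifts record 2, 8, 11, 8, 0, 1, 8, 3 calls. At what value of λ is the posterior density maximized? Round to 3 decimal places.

5.341

Σ counts = 41. Posterior: Gamma(shape = 7.0+41 = 48.0, rate = 0.8+8 = 8.8).
Mode = (α−1)/β = 47.0/8.8 = 5.341.
Mean = α/β = 48.0/8.8 = 5.455.
This is the posterior mode — the MAP estimate.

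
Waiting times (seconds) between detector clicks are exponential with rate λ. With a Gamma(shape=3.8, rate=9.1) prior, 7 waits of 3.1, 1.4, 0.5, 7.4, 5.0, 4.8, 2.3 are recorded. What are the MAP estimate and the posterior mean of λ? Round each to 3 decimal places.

MAP = 0.292, posterior mean = 0.321

Σ times = 24.5. Posterior: Gamma(shape = 3.8+7 = 10.8, rate = 9.1+24.5 = 33.6).
Mode = (α−1)/β = 9.8/33.6 = 0.292.
Mean = α/β = 10.8/33.6 = 0.321.
Mean > mode: the posterior has a right tail.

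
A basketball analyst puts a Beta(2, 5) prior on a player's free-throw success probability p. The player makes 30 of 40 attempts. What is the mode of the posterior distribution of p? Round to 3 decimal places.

0.689

Posterior: Beta(2+30, 5+10) = Beta(32, 15).
Mode = (32−1)/(32+15−2) = 31/45 = 0.689.
Mean = 32/(32+15) = 32/47 = 0.681.
This is the posterior mode — the MAP estimate.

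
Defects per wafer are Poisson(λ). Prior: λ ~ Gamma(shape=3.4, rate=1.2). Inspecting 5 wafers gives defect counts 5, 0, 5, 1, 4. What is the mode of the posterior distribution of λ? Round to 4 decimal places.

Σ counts = 15. Posterior: Gamma(shape = 3.4+15 = 18.4, rate = 1.2+5 = 6.2).
Mode = (α−1)/β = 17.4/6.2 = 2.8065.
Mean = α/β = 18.4/6.2 = 2.9677.
This is the posterior mode — the MAP estimate.

2.8065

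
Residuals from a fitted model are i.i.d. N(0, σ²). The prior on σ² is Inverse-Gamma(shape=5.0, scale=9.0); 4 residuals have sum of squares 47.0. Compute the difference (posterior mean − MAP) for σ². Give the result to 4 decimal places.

Posterior: Inverse-Gamma(shape = 5.0+4/2 = 7.0, scale = 9.0+47.0/2 = 32.5).
Mode = β/(α+1) = 32.5/8.0 = 4.0625.
Mean = β/(α−1) = 32.5/6.0 = 5.4167.
Difference = 5.4167 − 4.0625 = 1.3542.

1.3542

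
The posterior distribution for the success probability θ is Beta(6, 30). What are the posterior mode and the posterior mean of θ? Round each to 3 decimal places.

Mode = (6−1)/(6+30−2) = 5/34 = 0.147.
Mean = 6/(6+30) = 6/36 = 0.167.

θ_MAP = 0.147, E[θ|data] = 0.167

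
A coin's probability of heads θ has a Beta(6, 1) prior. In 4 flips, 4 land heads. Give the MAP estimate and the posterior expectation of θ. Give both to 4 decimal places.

Posterior: Beta(6+4, 1+0) = Beta(10, 1).
Since β = 1 ≤ 1 and α > 1, the Beta density is monotone increasing on [0,1]; the mode is at 1.
Mean = 10/(10+1) = 0.9091.

MAP: 1.0000. Posterior mean: 0.9091.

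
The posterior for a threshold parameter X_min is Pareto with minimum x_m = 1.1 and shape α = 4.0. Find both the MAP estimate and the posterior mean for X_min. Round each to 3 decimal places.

X_min_MAP = 1.100, E[X_min|data] = 1.467

The Pareto density is strictly decreasing on [x_m, ∞), so the mode is x_m = 1.100.
Mean = α·x_m/(α−1) = 4.0·1.1/3.0 = 1.467.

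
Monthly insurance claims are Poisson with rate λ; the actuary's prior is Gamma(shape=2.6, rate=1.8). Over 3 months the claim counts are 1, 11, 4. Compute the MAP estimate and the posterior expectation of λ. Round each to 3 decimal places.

MAP = 3.667, posterior mean = 3.875

Σ counts = 16. Posterior: Gamma(shape = 2.6+16 = 18.6, rate = 1.8+3 = 4.8).
Mode = (α−1)/β = 17.6/4.8 = 3.667.
Mean = α/β = 18.6/4.8 = 3.875.
Right-skewed posterior ⇒ mode < mean.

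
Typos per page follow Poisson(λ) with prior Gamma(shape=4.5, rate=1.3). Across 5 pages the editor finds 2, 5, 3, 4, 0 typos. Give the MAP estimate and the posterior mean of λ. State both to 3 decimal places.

λ_MAP = 2.778, E[λ|data] = 2.937

Σ counts = 14. Posterior: Gamma(shape = 4.5+14 = 18.5, rate = 1.3+5 = 6.3).
Mode = (α−1)/β = 17.5/6.3 = 2.778.
Mean = α/β = 18.5/6.3 = 2.937.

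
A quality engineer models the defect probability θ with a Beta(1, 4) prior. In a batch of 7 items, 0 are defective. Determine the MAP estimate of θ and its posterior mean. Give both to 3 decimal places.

MAP: 0.000. Posterior mean: 0.083.

Posterior: Beta(1+0, 4+7) = Beta(1, 11).
Since α = 1 ≤ 1 and β > 1, the Beta density is monotone decreasing on [0,1]; the mode is at 0.
Mean = 1/(1+11) = 0.083.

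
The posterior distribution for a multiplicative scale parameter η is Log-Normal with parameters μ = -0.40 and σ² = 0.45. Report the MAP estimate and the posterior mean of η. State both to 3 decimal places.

Mode = exp(μ − σ²) = exp(-0.85) = 0.427.
Mean = exp(μ + σ²/2) = exp(-0.175) = 0.839.

MAP: 0.427. Posterior mean: 0.839.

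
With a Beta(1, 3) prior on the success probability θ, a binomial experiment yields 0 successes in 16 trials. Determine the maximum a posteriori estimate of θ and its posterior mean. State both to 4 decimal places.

θ_MAP = 0.0000, E[θ|data] = 0.0500

Posterior: Beta(1+0, 3+16) = Beta(1, 19).
Since α = 1 ≤ 1 and β > 1, the Beta density is monotone decreasing on [0,1]; the mode is at 0.
Mean = 1/(1+19) = 0.0500.
The mean is pulled above the mode by the posterior's right skew.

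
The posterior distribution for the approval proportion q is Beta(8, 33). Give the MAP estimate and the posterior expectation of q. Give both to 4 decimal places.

MAP estimate = 0.1795, posterior expectation = 0.1951

Mode = (8−1)/(8+33−2) = 7/39 = 0.1795.
Mean = 8/(8+33) = 8/41 = 0.1951.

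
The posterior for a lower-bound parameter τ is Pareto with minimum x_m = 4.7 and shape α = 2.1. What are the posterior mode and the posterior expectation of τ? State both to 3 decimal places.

The Pareto density is strictly decreasing on [x_m, ∞), so the mode is x_m = 4.700.
Mean = α·x_m/(α−1) = 2.1·4.7/1.1 = 8.973.

MAP = 4.700, posterior mean = 8.973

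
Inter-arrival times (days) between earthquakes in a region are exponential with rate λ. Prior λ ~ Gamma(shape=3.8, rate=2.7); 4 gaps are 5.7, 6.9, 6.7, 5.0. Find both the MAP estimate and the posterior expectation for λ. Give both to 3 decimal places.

Σ times = 24.3. Posterior: Gamma(shape = 3.8+4 = 7.8, rate = 2.7+24.3 = 27.0).
Mode = (α−1)/β = 6.8/27.0 = 0.252.
Mean = α/β = 7.8/27.0 = 0.289.

MAP: 0.252. Posterior mean: 0.289.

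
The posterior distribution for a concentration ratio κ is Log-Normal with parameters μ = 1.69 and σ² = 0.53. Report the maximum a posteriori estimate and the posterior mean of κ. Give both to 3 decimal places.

κ_MAP = 3.190, E[κ|data] = 7.064

Mode = exp(μ − σ²) = exp(1.16) = 3.190.
Mean = exp(μ + σ²/2) = exp(1.955) = 7.064.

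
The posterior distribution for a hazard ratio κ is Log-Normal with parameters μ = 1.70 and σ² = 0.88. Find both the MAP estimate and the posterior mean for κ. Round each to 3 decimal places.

MAP = 2.270; posterior mean = 8.499

Mode = exp(μ − σ²) = exp(0.82) = 2.270.
Mean = exp(μ + σ²/2) = exp(2.140) = 8.499.
Mean > mode: the posterior has a right tail.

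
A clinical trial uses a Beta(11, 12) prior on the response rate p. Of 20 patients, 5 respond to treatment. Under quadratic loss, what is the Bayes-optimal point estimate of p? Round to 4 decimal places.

Posterior: Beta(11+5, 12+15) = Beta(16, 27).
Mode = (16−1)/(16+27−2) = 15/41 = 0.3659.
Mean = 16/(16+27) = 16/43 = 0.3721.
Quadratic loss ⇒ the optimal estimator is the posterior mean.

0.3721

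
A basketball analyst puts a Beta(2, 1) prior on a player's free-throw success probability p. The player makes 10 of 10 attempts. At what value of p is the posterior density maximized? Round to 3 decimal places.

1.000

Posterior: Beta(2+10, 1+0) = Beta(12, 1).
Since β = 1 ≤ 1 and α > 1, the Beta density is monotone increasing on [0,1]; the mode is at 1.
Mean = 12/(12+1) = 0.923.
This is the posterior mode — the MAP estimate.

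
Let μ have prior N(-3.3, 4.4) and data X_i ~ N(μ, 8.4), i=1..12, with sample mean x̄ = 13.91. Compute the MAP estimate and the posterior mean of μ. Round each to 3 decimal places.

Posterior for μ is Normal. Precision-weighted mean: (1/4.4·-3.3 + 12/8.4·13.91) / (1/4.4 + 12/8.4) = 11.548.
A Normal posterior is symmetric, so mode = mean.

MAP = 11.548, posterior mean = 11.548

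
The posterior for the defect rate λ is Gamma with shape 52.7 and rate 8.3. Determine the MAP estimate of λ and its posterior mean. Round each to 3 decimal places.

MAP = 6.229, posterior mean = 6.349

Mode = (α−1)/β = 51.7/8.3 = 6.229.
Mean = α/β = 52.7/8.3 = 6.349.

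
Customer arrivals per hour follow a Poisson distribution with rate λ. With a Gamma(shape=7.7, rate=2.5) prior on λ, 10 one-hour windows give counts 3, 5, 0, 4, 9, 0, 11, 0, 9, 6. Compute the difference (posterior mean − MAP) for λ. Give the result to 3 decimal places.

0.080

Σ counts = 47. Posterior: Gamma(shape = 7.7+47 = 54.7, rate = 2.5+10 = 12.5).
Mode = (α−1)/β = 53.7/12.5 = 4.296.
Mean = α/β = 54.7/12.5 = 4.376.
Difference = 4.376 − 4.296 = 0.080.
The mean is pulled above the mode by the posterior's right skew.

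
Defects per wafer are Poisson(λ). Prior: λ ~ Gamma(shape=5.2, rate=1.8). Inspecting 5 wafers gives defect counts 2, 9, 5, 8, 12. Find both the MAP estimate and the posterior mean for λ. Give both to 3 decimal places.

λ_MAP = 5.912, E[λ|data] = 6.059

Σ counts = 36. Posterior: Gamma(shape = 5.2+36 = 41.2, rate = 1.8+5 = 6.8).
Mode = (α−1)/β = 40.2/6.8 = 5.912.
Mean = α/β = 41.2/6.8 = 6.059.
Mean > mode: the posterior has a right tail.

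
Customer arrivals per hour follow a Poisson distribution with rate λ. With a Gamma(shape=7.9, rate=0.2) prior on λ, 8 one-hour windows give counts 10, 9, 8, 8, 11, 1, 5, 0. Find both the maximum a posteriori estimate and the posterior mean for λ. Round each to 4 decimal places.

λ_MAP = 7.1829, E[λ|data] = 7.3049

Σ counts = 52. Posterior: Gamma(shape = 7.9+52 = 59.9, rate = 0.2+8 = 8.2).
Mode = (α−1)/β = 58.9/8.2 = 7.1829.
Mean = α/β = 59.9/8.2 = 7.3049.
Mean > mode: the posterior has a right tail.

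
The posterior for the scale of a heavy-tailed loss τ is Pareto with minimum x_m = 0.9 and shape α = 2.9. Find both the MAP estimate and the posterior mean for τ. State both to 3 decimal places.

MAP: 0.900. Posterior mean: 1.374.

The Pareto density is strictly decreasing on [x_m, ∞), so the mode is x_m = 0.900.
Mean = α·x_m/(α−1) = 2.9·0.9/1.9 = 1.374.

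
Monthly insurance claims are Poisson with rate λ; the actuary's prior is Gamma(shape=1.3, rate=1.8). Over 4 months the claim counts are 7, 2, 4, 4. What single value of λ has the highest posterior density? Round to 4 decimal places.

2.9828

Σ counts = 17. Posterior: Gamma(shape = 1.3+17 = 18.3, rate = 1.8+4 = 5.8).
Mode = (α−1)/β = 17.3/5.8 = 2.9828.
Mean = α/β = 18.3/5.8 = 3.1552.
This is the posterior mode — the MAP estimate.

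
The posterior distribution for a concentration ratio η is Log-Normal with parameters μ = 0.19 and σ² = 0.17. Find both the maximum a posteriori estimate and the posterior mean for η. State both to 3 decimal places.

η_MAP = 1.020, E[η|data] = 1.317

Mode = exp(μ − σ²) = exp(0.02) = 1.020.
Mean = exp(μ + σ²/2) = exp(0.275) = 1.317.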